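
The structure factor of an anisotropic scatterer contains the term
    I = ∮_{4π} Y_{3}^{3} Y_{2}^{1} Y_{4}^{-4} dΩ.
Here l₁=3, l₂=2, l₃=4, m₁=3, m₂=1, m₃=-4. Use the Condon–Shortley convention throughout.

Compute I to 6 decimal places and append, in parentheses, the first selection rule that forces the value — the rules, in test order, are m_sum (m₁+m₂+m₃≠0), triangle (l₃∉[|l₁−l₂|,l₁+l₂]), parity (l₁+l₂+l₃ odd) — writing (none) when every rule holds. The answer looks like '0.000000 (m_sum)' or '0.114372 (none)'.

0.000000 (parity)

Σlᵢ=9 odd — θ-integrand is odd under cosθ→−cosθ; I=0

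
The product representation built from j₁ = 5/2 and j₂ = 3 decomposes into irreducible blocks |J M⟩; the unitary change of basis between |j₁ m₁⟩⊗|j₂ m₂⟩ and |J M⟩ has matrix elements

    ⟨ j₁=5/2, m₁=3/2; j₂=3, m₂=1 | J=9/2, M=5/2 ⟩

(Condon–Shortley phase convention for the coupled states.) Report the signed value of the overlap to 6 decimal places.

+√(10/99) ≈ +0.317821

j₁+j₂−J=1  J+j₁−j₂=4  J−j₁+j₂=5  j₁+j₂+J+1=11
(j₁±m₁, j₂±m₂, J±M) = (4,1,4,2,7,2)
P² = 92160/11
sum k=0..1:
  [0] +1/144 = 1/144
  [1] −1/288 = -1/288
S = 1/288
C² = P²·S² = 10/99 ; C = +0.317821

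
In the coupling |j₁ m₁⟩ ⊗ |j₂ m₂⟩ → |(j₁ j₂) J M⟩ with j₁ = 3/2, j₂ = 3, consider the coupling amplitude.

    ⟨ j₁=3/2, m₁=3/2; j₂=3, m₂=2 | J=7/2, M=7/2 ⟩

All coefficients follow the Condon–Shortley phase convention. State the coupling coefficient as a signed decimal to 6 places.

triangle: 1!*2!*5!/9! = 240/362880
(j±m)!: 3!*0!*5!*1!*7!*0! = 3628800
prefactor² = (2J+1)*Δ*N² = 19200
  k=0: +1/(0!*1!*0!*5!*2!*0!) = 1/240
Σ = 1/240  ⇒  CG² = 19200*(1/240)² = 1/3
CG = +√(1/3) = +0.577350

+0.577350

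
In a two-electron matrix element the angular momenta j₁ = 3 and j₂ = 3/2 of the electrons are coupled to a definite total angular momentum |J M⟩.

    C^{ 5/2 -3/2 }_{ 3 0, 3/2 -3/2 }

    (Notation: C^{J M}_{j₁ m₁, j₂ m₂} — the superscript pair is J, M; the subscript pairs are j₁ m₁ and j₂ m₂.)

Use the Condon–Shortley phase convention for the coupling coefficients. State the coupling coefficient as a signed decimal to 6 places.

+0.507093  (= +√(9/35))

triangle: 2!·4!·1!/8! = 48/40320
(j±m)!: 3!·3!·0!·3!·1!·4! = 5184
prefactor² = (2J+1)·Δ·N² = 1296/35
  k=0: +1/(0!·2!·3!·0!·1!·1!) = 1/12
Σ = 1/12  ⇒  CG² = 1296/35·(1/12)² = 9/35
CG = +√(9/35) = +0.507093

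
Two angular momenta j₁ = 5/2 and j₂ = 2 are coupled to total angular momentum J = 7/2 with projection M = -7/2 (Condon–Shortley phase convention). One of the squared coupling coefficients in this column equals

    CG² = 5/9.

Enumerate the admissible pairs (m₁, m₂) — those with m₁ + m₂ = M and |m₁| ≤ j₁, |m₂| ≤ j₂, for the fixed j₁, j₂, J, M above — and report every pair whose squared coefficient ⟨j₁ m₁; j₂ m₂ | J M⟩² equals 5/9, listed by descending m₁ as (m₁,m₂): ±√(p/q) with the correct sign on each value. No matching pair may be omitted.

Admissible pairs with m₁+m₂ = M = -7/2: (-5/2,-1), (-3/2,-2)
  (m₁,m₂)=(-3/2,-2): CG² = 4/9, CG = +√(4/9)
  (m₁,m₂)=(-5/2,-1): CG² = 5/9, CG = −√(5/9)   ← matches the target
Pairs with CG² = 5/9: (-5/2,-1): −√(5/9)

(-5/2,-1): −√(5/9)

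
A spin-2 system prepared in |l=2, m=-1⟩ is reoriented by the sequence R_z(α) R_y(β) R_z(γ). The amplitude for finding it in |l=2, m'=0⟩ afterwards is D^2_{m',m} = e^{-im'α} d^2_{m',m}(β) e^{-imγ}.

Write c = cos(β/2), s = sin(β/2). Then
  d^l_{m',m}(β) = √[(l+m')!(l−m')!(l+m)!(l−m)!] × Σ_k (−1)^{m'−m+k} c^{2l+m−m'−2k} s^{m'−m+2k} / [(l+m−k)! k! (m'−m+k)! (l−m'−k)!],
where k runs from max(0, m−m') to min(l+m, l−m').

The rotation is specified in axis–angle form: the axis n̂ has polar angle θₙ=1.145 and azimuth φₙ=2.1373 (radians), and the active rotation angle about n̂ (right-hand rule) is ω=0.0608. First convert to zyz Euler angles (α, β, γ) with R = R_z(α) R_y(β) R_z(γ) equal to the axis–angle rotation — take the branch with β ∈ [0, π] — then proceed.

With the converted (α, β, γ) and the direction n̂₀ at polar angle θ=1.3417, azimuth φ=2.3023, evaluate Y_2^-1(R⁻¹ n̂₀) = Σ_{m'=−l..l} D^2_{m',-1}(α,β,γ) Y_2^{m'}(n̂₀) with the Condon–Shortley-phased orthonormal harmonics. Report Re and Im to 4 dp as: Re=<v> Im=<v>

Re=-0.1085 Im=-0.1240

Axis–angle → zyz. n̂ = (sinθₙcosφₙ, sinθₙsinφₙ, cosθₙ) = (-0.488765, +0.768441, +0.413046), ω = 0.0608.
R = I cosω + sinω [n̂]ₓ + (1−cosω) n̂n̂ᵀ gives
  R = [+0.998594, -0.025792, +0.046319; +0.024404, +0.999243, +0.030285; -0.047065, -0.029112, +0.998467]
β = atan2(√(R₁₃²+R₂₃²), R₃₃) = 0.055370; α = atan2(R₂₃, R₁₃) mod 2π = 0.579063; γ = atan2(R₃₂, −R₃₁) mod 2π = 5.729241
Need the full column D^2_{m',-1} for m'=−2..2 at α=0.5791, β=0.0554, γ=5.7292.
cos(β/2)=0.999617, sin(β/2)=0.027681
d^2_{-2,-1}: single k=1 term ⇒ +0.055299;  D = +0.045509+0.031415i
d^2_{-1,-1}: k∈[0..1] ⇒ +0.998468 -0.002297 = +0.996171;  D = +0.995857+0.025021i
d^2_{0,-1}: k∈[0..1] ⇒ -0.067727 +0.000052 = -0.067675;  D = -0.057555+0.035600i
d^2_{1,-1}: k∈[0..1] ⇒ +0.002297 -0.000001 = +0.002296;  D = +0.000974-0.002080i
d^2_{2,-1}: single k=0 term ⇒ -0.000042;  D = +0.000006+0.000042i
Y_2^{m'}(θ=1.3417,φ=2.3023) and Σ D·Y over m':
  (+0.0455+0.0314i)·(-0.0394+0.3642i)  (+0.9959+0.0250i)·(-0.1141-0.1271i)  (-0.0576+0.0356i)·(-0.2666+0.0000i)  (+0.0010-0.0021i)·(+0.1141-0.1271i)  (+0.0000+0.0000i)·(-0.0394-0.3642i)
Y_2^-1(R⁻¹ n̂) = -0.108509-0.123996i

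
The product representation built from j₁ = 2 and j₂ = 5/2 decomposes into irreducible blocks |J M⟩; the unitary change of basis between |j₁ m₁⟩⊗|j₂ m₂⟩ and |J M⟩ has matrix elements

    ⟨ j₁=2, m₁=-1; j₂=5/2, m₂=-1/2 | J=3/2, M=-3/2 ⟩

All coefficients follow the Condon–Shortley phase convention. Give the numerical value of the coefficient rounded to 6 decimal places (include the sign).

+0.507093  (= +√(9/35))

√[4·3!1!2!/7! · 1!3!2!3!0!3!] = √(144/35)
  +(−1)^2/∏(2,1,1,0,0,2)! = 1/4  (running 1/4)
⟨..|..⟩ = √(144/35)·(1/4) = +0.507093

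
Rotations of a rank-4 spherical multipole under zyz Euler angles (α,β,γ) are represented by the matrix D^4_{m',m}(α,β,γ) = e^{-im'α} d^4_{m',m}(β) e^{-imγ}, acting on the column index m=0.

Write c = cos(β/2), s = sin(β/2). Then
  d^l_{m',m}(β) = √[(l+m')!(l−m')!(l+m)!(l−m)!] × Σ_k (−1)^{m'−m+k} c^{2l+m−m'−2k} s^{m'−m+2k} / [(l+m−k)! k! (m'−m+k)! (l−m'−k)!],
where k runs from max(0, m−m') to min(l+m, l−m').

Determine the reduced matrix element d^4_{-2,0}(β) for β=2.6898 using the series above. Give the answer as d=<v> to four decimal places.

d=0.3515

d^4_{-2,0}(β=2.6898) via the finite sum:
Half-angle: c=0.223980, s=0.974594. N=√(2·720·24·24)=910.735966
k∈{2,3,4} keeps every argument non-negative
  k=2: (−1)^0·910.7360/(96)·0.2240^6·0.9746^2 = +0.001138
  k=3: (−1)^1·910.7360/(36)·0.2240^4·0.9746^4 = -0.057441
  k=4: (−1)^2·910.7360/(96)·0.2240^2·0.9746^6 = +0.407832
d^4_{-2,0}(2.6898) = +0.001138 -0.057441 +0.407832 = +0.351529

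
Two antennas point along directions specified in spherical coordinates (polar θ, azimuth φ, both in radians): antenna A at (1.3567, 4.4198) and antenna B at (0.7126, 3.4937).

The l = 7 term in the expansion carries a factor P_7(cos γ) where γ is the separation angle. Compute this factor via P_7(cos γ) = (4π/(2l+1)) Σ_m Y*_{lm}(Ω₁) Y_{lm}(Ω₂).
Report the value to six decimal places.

Summing Y*_{l m}(θ₁,φ₁)·Y_{l m}(θ₂,φ₂) over m ∈ [−7, 7]; prefactor 4π/(2·7+1) = 0.837758:
  m=-7: (0.377846, -0.195429) × (0.019906, 0.015993) = (0.010647, 0.002153)  (running Σ = (0.010647, 0.002153))
  m=-6: (0.063570, 0.340188) × (-0.057025, -0.094735) = (0.028603, -0.025422)  (running Σ = (0.039250, -0.023269))
  m=-5: (0.134283, 0.014539) × (0.053267, 0.277359) = (0.003120, 0.038019)  (running Σ = (0.042370, 0.014750))
  m=-4: (-0.133731, 0.315915) × (0.072874, -0.444870) = (0.130796, 0.082515)  (running Σ = (0.173166, 0.097265))
  m=-3: (0.024783, 0.020581) × (-0.183917, 0.325373) = (-0.011255, 0.004279)  (running Σ = (0.161911, 0.101544))
  m=-2: (-0.273223, 0.181036) × (-0.042565, 0.036159) = (0.005083, -0.017585)  (running Σ = (0.166995, 0.083959))
  m=-1: (-0.002248, -0.007461) × (0.370607, -0.136168) = (-0.001849, -0.002459)  (running Σ = (0.165146, 0.081499))
  m=0: (-0.321399, -0.000000) × (-0.067281, 0.000000) = (0.021624, 0.000000)  (running Σ = (0.186770, 0.081499))
  m=1: (0.002248, -0.007461) × (-0.370607, -0.136168) = (-0.001849, 0.002459)  (running Σ = (0.184921, 0.083959))
  m=2: (-0.273223, -0.181036) × (-0.042565, -0.036159) = (0.005083, 0.017585)  (running Σ = (0.190004, 0.101544))
  m=3: (-0.024783, 0.020581) × (0.183917, 0.325373) = (-0.011255, -0.004279)  (running Σ = (0.178750, 0.097265))
  m=4: (-0.133731, -0.315915) × (0.072874, 0.444870) = (0.130796, -0.082515)  (running Σ = (0.309545, 0.014750))
  m=5: (-0.134283, 0.014539) × (-0.053267, 0.277359) = (0.003120, -0.038019)  (running Σ = (0.312666, -0.023269))
  m=6: (0.063570, -0.340188) × (-0.057025, 0.094735) = (0.028603, 0.025422)  (running Σ = (0.341269, 0.002153))
  m=7: (-0.377846, -0.195429) × (-0.019906, 0.015993) = (0.010647, -0.002153)  (running Σ = (0.351915, 0.000000))
Σ over m = (0.351915, 0.000000); ×(4π/15) → (0.294820, 0.000000). Real part: 0.294820

0.294820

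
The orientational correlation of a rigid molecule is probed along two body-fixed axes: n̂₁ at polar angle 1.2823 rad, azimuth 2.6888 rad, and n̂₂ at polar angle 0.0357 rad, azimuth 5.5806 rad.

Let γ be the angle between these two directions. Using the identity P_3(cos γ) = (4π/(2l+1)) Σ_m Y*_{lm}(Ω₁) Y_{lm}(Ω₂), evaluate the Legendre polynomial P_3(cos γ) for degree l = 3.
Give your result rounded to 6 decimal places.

-0.337146

Expand P_3 via completeness: Σ_{m} conj(Y_{3,m}) at Ω₁ times Y_{3,m} at Ω₂ —
  [-3]  conj(Y_{3,-3})(Ω₁) = -0.07750 + 0.35934j ; Y_{3,-3}(Ω₂) = -0.00001 + 0.00002j ; Δ = -0.00001 - 0.00000j
  [-2]  conj(Y_{3,-2})(Ω₁) = 0.16494 - 0.21025j ; Y_{3,-2}(Ω₂) = 0.00021 + 0.00128j ; Δ = 0.00031 + 0.00017j
  [-1]  conj(Y_{3,-1})(Ω₁) = 0.16584 - 0.08068j ; Y_{3,-1}(Ω₂) = 0.03516 + 0.02977j ; Δ = 0.00823 + 0.00210j
  [+0]  conj(Y_{3,0})(Ω₁) = -0.27555 + 0.00000j ; Y_{3,0}(Ω₂) = 0.74350 + 0.00000j ; Δ = -0.20487 + 0.00000j
  [+1]  conj(Y_{3,1})(Ω₁) = -0.16584 - 0.08068j ; Y_{3,1}(Ω₂) = -0.03516 + 0.02977j ; Δ = 0.00823 - 0.00210j
  [+2]  conj(Y_{3,2})(Ω₁) = 0.16494 + 0.21025j ; Y_{3,2}(Ω₂) = 0.00021 - 0.00128j ; Δ = 0.00031 - 0.00017j
  [+3]  conj(Y_{3,3})(Ω₁) = 0.07750 + 0.35934j ; Y_{3,3}(Ω₂) = 0.00001 + 0.00002j ; Δ = -0.00001 + 0.00000j
Total Σ_m = -0.18780 - 0.00000j. Multiply by 1.795196: -0.33715 - 0.00000j. P_3(cos γ) = -0.337146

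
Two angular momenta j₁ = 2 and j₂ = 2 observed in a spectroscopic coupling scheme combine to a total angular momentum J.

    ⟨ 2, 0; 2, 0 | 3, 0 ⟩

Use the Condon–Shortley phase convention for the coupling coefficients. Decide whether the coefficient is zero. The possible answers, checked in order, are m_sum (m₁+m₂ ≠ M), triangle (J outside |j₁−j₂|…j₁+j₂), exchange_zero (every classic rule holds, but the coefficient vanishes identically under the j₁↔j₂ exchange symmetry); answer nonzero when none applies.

m-sum: m₁+m₂ = 0+0 = 0, M = 0  ✓
triangle: |j₁−j₂| = 0 ≤ J = 3 ≤ j₁+j₂ = 4  ✓
exchange: j₁=j₂ and m₁=m₂, and (−1)^(j₁+j₂−J) = (−1)^1 = −1 forces ⟨j₁m₁;j₂m₂|JM⟩ = −⟨j₂m₂;j₁m₁|JM⟩ = −⟨j₁m₁;j₂m₂|JM⟩ ⇒ the coefficient vanishes identically
Racah sum check: Σ_k collapses to 0 ⇒ CG = 0

exchange_zero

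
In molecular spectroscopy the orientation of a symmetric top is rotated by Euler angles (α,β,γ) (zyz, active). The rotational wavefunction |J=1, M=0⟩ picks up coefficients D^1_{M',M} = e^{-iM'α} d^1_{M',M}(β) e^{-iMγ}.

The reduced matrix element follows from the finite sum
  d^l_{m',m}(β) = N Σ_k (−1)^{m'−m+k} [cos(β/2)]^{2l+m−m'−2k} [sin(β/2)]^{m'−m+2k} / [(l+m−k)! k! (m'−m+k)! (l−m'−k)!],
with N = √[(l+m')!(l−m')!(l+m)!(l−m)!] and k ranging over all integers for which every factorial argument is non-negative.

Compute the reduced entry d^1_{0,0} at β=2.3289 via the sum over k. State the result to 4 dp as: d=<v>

d=-0.6875

d^1_{0,0}(β=2.3289) via the finite sum:
With c≡cos(β/2)=0.395256 and s≡sin(β/2)=0.918571, N=[1·1·1·1]^{1/2}=1.000000
k∈{0,1} keeps every argument non-negative
  k=0: (−1)^0·1.0000/(1)·0.3953^2·0.9186^0 = +0.156227
  k=1: (−1)^1·1.0000/(1)·0.3953^0·0.9186^2 = -0.843773
d^1_{0,0}(2.3289) = +0.156227 -0.843773 = -0.687546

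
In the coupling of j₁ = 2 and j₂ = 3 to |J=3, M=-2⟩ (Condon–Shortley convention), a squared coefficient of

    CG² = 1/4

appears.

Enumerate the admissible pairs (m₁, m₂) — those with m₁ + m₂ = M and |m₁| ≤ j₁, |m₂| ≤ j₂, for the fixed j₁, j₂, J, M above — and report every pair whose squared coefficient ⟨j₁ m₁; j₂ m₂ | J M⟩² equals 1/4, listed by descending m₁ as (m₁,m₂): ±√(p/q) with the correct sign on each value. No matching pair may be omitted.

(-1,-1): −√(1/4)

Admissible pairs with m₁+m₂ = M = -2: (-2,0), (-1,-1), (0,-2), (1,-3)
  (m₁,m₂)=(1,-3): CG² = 5/12, CG = +√(5/12)
  (m₁,m₂)=(0,-2): CG² = 0/1, CG = 0
  (m₁,m₂)=(-1,-1): CG² = 1/4, CG = −√(1/4)   ← matches the target
  (m₁,m₂)=(-2,0): CG² = 1/3, CG = +√(1/3)
Pairs with CG² = 1/4: (-1,-1): −√(1/4)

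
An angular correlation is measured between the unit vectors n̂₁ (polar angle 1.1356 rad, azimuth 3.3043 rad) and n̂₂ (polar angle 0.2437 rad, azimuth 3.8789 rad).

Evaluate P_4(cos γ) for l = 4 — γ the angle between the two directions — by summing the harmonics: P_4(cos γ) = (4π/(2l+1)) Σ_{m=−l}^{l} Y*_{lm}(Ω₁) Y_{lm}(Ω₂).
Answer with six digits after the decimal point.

Addition theorem: P_4(cos γ) = (4π/9) Σ_m Y*_{lm}(Ω₁) Y_{lm}(Ω₂), m = −4…4:
  m=-4: (0.238041, 0.181272) × (-0.001472, -0.000287) = (-0.000299, -0.000335)  (running Σ = (-0.000299, -0.000335))
  m=-3: (-0.347506, -0.184518) × (0.010207, 0.013676) = (-0.001023, -0.006636)  (running Σ = (-0.001322, -0.006971))
  m=-2: (0.063635, 0.021471) × (0.010460, -0.108421) = (0.002994, -0.006675)  (running Σ = (0.001672, -0.013646))
  m=-1: (0.313362, 0.051441) × (-0.294611, 0.267556) = (-0.106083, 0.068687)  (running Σ = (-0.104412, 0.055041))
  m=0: (-0.129740, -0.000000) × (0.612469, 0.000000) = (-0.079462, -0.000000)  (running Σ = (-0.183873, 0.055041))
  m=1: (-0.313362, 0.051441) × (0.294611, 0.267556) = (-0.106083, -0.068687)  (running Σ = (-0.289957, -0.013646))
  m=2: (0.063635, -0.021471) × (0.010460, 0.108421) = (0.002994, 0.006675)  (running Σ = (-0.286963, -0.006971))
  m=3: (0.347506, -0.184518) × (-0.010207, 0.013676) = (-0.001023, 0.006636)  (running Σ = (-0.287987, -0.000335))
  m=4: (0.238041, -0.181272) × (-0.001472, 0.000287) = (-0.000299, 0.000335)  (running Σ = (-0.288285, 0.000000))
Σ over m = (-0.288285, 0.000000); ×(4π/9) → (-0.402522, 0.000000). Real part: -0.402522

-0.402522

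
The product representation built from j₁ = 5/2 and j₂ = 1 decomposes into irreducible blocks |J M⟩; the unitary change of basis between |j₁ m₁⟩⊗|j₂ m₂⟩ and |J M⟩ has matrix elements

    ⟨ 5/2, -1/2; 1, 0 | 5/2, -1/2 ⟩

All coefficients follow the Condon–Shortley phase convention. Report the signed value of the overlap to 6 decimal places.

j₁+j₂−J=1  J+j₁−j₂=4  J−j₁+j₂=1  j₁+j₂+J+1=7
(j₁±m₁, j₂±m₂, J±M) = (2,3,1,1,2,3)
P² = 144/35
sum k=0..1:
  [0] +1/6 = 1/6
  [1] −1/4 = -1/4
S = -1/12
C² = P²·S² = 1/35 ; C = -0.169031

-0.169031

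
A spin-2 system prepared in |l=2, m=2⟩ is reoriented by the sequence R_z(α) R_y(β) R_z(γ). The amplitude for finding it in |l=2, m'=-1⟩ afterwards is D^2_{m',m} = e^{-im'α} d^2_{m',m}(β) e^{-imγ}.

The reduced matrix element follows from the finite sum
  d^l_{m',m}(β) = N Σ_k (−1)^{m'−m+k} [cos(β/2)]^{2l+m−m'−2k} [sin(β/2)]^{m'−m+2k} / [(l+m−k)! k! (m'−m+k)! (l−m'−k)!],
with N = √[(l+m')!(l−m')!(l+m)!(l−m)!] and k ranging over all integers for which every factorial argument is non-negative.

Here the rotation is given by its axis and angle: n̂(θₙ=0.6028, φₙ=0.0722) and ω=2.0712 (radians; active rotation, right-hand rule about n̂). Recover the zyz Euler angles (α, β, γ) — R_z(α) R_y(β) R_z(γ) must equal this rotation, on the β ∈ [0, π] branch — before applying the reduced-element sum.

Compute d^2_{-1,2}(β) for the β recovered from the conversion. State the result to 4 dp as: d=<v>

d=0.2025

Axis–angle → zyz. n̂ = (sinθₙcosφₙ, sinθₙsinφₙ, cosθₙ) = (+0.565474, +0.040898, +0.823751), ω = 2.0712.
R = I cosω + sinω [n̂]ₓ + (1−cosω) n̂n̂ᵀ gives
  R = [-0.006604, -0.688528, +0.725180; +0.756973, -0.477305, -0.446287; +0.653413, +0.545995, +0.524349]
β = atan2(√(R₁₃²+R₂₃²), R₃₃) = 1.018846; α = atan2(R₂₃, R₁₃) mod 2π = 5.731508; γ = atan2(R₃₂, −R₃₁) mod 2π = 2.445515
d^2_{-1,2}(β=1.0188) via the finite sum:
Half-angle: c=0.873026, s=0.487674. N=√(1·6·24·1)=12.000000
k∈{3} keeps every argument non-negative
  k=3: (−1)^0·12.0000/(6)·0.8730^1·0.4877^3 = +0.202509
d^2_{-1,2}(1.0188) = +0.202509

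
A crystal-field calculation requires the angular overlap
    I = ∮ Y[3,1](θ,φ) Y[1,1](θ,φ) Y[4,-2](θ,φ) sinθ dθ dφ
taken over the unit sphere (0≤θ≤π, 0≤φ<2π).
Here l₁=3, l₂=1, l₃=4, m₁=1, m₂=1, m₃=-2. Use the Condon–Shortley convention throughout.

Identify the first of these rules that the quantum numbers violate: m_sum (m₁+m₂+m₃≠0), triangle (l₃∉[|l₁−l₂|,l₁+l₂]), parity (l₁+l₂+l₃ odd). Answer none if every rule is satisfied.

Σmᵢ = 0  ✓
l₃∈[|l₁−l₂|,l₁+l₂]=[2,4], have l₃=4  ✓
Σlᵢ = 8 ⇒ even  ✓

none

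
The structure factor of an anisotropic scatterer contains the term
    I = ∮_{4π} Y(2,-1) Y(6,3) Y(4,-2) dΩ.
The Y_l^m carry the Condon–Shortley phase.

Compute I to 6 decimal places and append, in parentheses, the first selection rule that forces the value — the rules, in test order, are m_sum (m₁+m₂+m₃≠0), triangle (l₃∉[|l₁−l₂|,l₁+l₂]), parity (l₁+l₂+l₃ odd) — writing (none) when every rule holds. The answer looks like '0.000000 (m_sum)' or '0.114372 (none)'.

-0.252474 (none)

Checks pass: Σm=0; 12 even; l₃=4∈[4,8].
(2·2+1)(2·6+1)(2·4+1) = 585
Δ: 4! 0! 8! / 13! → 1/6435
sum: t=2:+1/2304 = 1/2304
3j²(2 6 4; 0 0 0) = Δ·Π!·Σ² = 5/143  (sign +1)
sum: t=3:−1/8640 = -1/8640
3j²(2 6 4; -1 3 -2) = Δ·Π!·Σ² = 28/715  (sign -1)
combine: 4πI² = 585·5/143·28/715 = 1260/1573
take √, sign -1: I = -0.25247360
No selection rule forces the value: the integral is nonzero (none).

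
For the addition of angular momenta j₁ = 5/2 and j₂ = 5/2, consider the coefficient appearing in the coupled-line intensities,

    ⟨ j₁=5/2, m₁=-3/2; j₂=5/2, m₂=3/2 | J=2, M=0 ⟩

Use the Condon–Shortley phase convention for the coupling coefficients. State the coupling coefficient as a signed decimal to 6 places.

j₁+j₂−J=3  J+j₁−j₂=2  J−j₁+j₂=2  j₁+j₂+J+1=8
(j₁±m₁, j₂±m₂, J±M) = (1,4,4,1,2,2)
P² = 48/7
sum k=2..3:
  [2] +1/8 = 1/8
  [3] −1/6 = -1/6
S = -1/24
C² = P²·S² = 1/84 ; C = -0.109109

−√(1/84) ≈ -0.109109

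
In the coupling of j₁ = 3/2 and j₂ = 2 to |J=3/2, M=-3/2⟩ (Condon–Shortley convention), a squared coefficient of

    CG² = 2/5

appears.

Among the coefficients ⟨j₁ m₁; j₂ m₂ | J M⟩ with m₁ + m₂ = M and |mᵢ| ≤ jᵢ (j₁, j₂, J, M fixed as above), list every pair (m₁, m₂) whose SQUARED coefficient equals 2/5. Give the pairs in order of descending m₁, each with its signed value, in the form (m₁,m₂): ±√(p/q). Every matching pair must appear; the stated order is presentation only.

Admissible pairs with m₁+m₂ = M = -3/2: (-3/2,0), (-1/2,-1), (1/2,-2)
  (m₁,m₂)=(1/2,-2): CG² = 2/5, CG = +√(2/5)   ← matches the target
  (m₁,m₂)=(-1/2,-1): CG² = 2/5, CG = −√(2/5)   ← matches the target
  (m₁,m₂)=(-3/2,0): CG² = 1/5, CG = +√(1/5)
Pairs with CG² = 2/5: (1/2,-2): +√(2/5); (-1/2,-1): −√(2/5)

(1/2,-2): +√(2/5); (-1/2,-1): −√(2/5)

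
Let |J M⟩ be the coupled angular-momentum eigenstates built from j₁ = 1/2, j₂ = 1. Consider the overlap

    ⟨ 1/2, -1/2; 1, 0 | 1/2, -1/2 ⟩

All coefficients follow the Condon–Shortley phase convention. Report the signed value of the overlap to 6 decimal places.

√[2·1!0!1!/3! · 0!1!1!1!0!1!] = √(1/3)
  +(−1)^1/∏(1,0,0,0,0,1)! = -1  (running -1)
⟨..|..⟩ = √(1/3)·(-1) = -0.577350

-0.577350  (= −√(1/3))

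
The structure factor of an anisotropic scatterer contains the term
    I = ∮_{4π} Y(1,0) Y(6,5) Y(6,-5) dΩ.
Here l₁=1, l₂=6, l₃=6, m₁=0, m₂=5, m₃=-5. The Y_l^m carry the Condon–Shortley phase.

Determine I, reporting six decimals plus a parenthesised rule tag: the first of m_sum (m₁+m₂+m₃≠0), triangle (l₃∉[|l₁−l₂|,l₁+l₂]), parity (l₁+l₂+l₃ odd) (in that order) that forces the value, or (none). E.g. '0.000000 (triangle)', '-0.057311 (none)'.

0.000000 (parity)

l₁+l₂+l₃=13 is odd: 3j(l;000)=0 ⇒ I=0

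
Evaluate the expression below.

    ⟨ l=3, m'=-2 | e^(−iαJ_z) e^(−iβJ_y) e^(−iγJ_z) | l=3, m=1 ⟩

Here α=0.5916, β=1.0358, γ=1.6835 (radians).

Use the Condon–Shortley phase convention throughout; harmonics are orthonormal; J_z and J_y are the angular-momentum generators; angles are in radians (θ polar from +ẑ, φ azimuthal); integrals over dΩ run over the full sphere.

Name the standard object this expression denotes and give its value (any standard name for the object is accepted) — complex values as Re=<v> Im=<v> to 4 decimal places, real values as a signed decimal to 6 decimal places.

This is a Wigner D-matrix element — the rotation-matrix element ⟨l m'| R(α,β,γ) |l m⟩ in the angular-momentum basis.
First d^3_{-2,1}(β=1.0358), then the phase factors e^{-i(-2)α} and e^{-i(1)γ}:
c=cos(1.035800/2)=0.868861, s=sin(1.035800/2)=0.495057; N=√[1·120·24·2]=75.894664
The bounds max(0,m−m')=3 and min(l+m,l−m')=4 give 2 terms
  k=3: (−1)^0·75.8947/(12)·0.8689^3·0.4951^3 = +0.503321
  k=4: (−1)^1·75.8947/(24)·0.8689^1·0.4951^5 = -0.081700
d^3_{-2,1}(1.0358) = +0.503321 -0.081700 = +0.421621
D = (+0.377964+0.925820i)·(+0.421621)·(-0.112465-0.993656i) = +0.369946-0.202247i

Wigner D-matrix element, Re=0.3699 Im=-0.2022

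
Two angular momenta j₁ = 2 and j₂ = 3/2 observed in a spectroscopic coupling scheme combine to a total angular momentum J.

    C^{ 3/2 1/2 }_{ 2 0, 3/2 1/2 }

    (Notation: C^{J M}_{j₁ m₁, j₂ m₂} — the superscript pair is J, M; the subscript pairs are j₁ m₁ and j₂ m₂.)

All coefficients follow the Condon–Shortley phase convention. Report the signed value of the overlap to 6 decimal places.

triangle: 2!*2!*1!/6! = 4/720
(j±m)!: 2!*2!*2!*1!*2!*1! = 16
prefactor² = (2J+1)*Δ*N² = 16/45
  k=1: −1/(1!*1!*1!*1!*1!*0!) = -1
  k=2: +1/(2!*0!*0!*0!*2!*1!) = 1/4
Σ = -3/4  ⇒  CG² = 16/45*(-3/4)² = 1/5
CG = −√(1/5) = -0.447214

-0.447214  (= −√(1/5))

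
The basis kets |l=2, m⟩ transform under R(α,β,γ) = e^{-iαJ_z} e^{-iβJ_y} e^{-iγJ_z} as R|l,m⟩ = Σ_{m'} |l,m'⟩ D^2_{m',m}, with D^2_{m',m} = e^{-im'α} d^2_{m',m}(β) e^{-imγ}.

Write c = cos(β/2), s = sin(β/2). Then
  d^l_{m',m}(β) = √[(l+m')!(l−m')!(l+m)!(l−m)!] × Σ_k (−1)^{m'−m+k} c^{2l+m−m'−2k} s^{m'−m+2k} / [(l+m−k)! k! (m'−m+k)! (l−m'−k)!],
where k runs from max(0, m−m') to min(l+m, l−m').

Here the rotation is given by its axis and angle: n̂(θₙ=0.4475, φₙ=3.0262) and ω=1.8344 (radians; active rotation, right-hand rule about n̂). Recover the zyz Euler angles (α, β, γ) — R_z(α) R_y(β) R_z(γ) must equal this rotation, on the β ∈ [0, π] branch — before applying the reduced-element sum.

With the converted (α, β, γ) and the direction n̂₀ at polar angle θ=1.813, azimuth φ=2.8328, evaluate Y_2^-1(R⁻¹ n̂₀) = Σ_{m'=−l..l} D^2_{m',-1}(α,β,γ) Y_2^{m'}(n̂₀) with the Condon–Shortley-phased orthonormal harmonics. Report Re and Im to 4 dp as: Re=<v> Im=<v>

Axis–angle → zyz. n̂ = (sinθₙcosφₙ, sinθₙsinφₙ, cosθₙ) = (-0.429835, +0.049821, +0.901532), ω = 1.8344.
R = I cosω + sinω [n̂]ₓ + (1−cosω) n̂n̂ᵀ gives
  R = [-0.027662, -0.897385, -0.440380; +0.843396, -0.257433, +0.471606; -0.536581, -0.358369, +0.763972]
β = atan2(√(R₁₃²+R₂₃²), R₃₃) = 0.701350; α = atan2(R₂₃, R₁₃) mod 2π = 2.321968; γ = atan2(R₃₂, −R₃₁) mod 2π = 5.694346
Need the full column D^2_{m',-1} for m'=−2..2 at α=2.3220, β=0.7014, γ=5.6943.
cos(β/2)=0.939141, sin(β/2)=0.343532
d^2_{-2,-1}: single k=1 term ⇒ +0.569101;  D = -0.347707-0.450529i
d^2_{-1,-1}: k∈[0..1] ⇒ +0.777899 -0.312260 = +0.465639;  D = -0.075257+0.459517i
d^2_{0,-1}: k∈[0..1] ⇒ -0.697004 +0.093263 = -0.603741;  D = -0.502063+0.335315i
d^2_{1,-1}: k∈[0..1] ⇒ +0.312260 -0.013927 = +0.298333;  D = -0.290423-0.068241i
d^2_{2,-1}: single k=0 term ⇒ -0.076149;  D = -0.037862-0.066069i
Y_2^{m'}(θ=1.813,φ=2.8328) and Σ D·Y over m':
  (-0.3477-0.4505i)·(+0.2968+0.2108i)  (-0.0753+0.4595i)·(+0.1714+0.0547i)  (-0.5021+0.3353i)·(-0.2610+0.0000i)  (-0.2904-0.0682i)·(-0.1714+0.0547i)  (-0.0379-0.0661i)·(+0.2968-0.2108i)
Y_2^-1(R⁻¹ n̂) = +0.113114-0.235700i

Re=0.1131 Im=-0.2357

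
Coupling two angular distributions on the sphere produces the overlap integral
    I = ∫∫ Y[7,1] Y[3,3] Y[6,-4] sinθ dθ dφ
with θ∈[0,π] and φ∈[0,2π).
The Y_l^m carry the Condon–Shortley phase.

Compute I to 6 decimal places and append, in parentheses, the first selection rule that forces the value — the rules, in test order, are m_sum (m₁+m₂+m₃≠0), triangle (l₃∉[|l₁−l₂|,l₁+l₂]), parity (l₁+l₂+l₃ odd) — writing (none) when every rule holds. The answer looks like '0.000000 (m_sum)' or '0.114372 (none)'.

m-sum 0 ✓  L=16 even ✓  4≤6≤10 ✓
Π(2lᵢ+1) = 15×7×13 = 1365
triangle coeff Δ(7,3,6) = 1/2042040
Σ_t [1,3]: t=1:−1/207360 t=2:+1/57600 t=3:−1/207360 = 1/129600
(3j)²=168/12155 [(7 3 6; 0 0 0)], sign=+1
Σ_t [4,4]: t=4:+1/3870720 = 1/3870720
(3j)²=675/136136 [(7 3 6; 1 3 -4)], sign=+1
⇒ 4πI² = 42525/454597
I = (+1)√(42525/454597/(4π)) = 0.08627877
No selection rule forces the value: the integral is nonzero (none).

0.086279 (none)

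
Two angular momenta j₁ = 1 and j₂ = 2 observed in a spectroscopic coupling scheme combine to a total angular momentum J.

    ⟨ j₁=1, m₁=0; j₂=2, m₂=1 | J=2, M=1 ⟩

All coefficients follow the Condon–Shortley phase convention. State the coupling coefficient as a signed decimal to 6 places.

triangle: 1!×1!×3!/6! = 6/720
(j±m)!: 1!×1!×3!×1!×3!×1! = 36
prefactor² = (2J+1)×Δ×N² = 3/2
  k=0: +1/(0!×1!×1!×3!×0!×0!) = 1/6
  k=1: −1/(1!×0!×0!×2!×1!×1!) = -1/2
Σ = -1/3  ⇒  CG² = 3/2×(-1/3)² = 1/6
CG = −√(1/6) = -0.408248

−√(1/6) = -0.408248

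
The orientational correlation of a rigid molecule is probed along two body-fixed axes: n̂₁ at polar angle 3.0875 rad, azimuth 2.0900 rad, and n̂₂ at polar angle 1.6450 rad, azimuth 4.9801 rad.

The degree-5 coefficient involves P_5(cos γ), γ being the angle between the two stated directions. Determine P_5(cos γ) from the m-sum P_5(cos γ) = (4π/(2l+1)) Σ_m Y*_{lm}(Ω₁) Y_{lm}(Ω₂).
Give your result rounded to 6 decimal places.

Term-by-term m-sum for l=5 (normalisation 4π/11 = 1.142397):
  m=-5: (-0.000000, -0.000000) × (0.445491, 0.105363) = (-0.000000, -0.000000)  (running Σ = (-0.000000, -0.000000))
  m=-4: (0.000006, -0.000011) × (-0.051590, 0.094445) = (0.000001, 0.000001)  (running Σ = (0.000001, 0.000001))
  m=-3: (0.000436, -0.000006) × (0.234658, 0.226479) = (0.000104, 0.000097)  (running Σ = (0.000104, 0.000098))
  m=-2: (0.005000, 0.008487) × (-0.105694, 0.062700) = (-0.001061, -0.000584)  (running Σ = (-0.000956, -0.000485))
  m=-1: (-0.068036, 0.119047) × (0.078042, 0.284517) = (-0.039181, -0.010067)  (running Σ = (-0.040137, -0.010552))
  m=0: (-0.915181, -0.000000) × (-0.126734, 0.000000) = (0.115984, 0.000000)  (running Σ = (0.075847, -0.010552))
  m=1: (0.068036, 0.119047) × (-0.078042, 0.284517) = (-0.039181, 0.010067)  (running Σ = (0.036666, -0.000485))
  m=2: (0.005000, -0.008487) × (-0.105694, -0.062700) = (-0.001061, 0.000584)  (running Σ = (0.035606, 0.000098))
  m=3: (-0.000436, -0.000006) × (-0.234658, 0.226479) = (0.000104, -0.000097)  (running Σ = (0.035709, 0.000001))
  m=4: (0.000006, 0.000011) × (-0.051590, -0.094445) = (0.000001, -0.000001)  (running Σ = (0.035710, -0.000000))
  m=5: (0.000000, -0.000000) × (-0.445491, 0.105363) = (-0.000000, 0.000000)  (running Σ = (0.035710, 0.000000))
Total Σ_m = (0.035710, 0.000000). Multiply by 1.142397: (0.040795, 0.000000). P_5(cos γ) = 0.040795

0.040795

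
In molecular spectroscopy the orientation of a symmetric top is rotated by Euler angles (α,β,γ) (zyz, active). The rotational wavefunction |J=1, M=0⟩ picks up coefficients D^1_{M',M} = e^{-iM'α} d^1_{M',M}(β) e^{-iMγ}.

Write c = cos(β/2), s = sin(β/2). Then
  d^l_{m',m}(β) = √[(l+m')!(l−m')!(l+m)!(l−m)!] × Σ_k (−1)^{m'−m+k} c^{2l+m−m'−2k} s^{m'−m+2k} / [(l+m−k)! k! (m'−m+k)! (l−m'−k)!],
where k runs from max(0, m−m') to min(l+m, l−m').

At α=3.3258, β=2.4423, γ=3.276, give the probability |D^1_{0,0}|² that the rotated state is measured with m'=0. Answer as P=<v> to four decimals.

D^1_{0,0}(3.3258,2.4423,3.2760) = e^{-i·0·3.3258}·d^1_{0,0}(2.4423)·e^{-i·0·3.2760}. Compute d first:
c=cos(2.442300/2)=0.342566, s=sin(2.442300/2)=0.939494; N=√[1·1·1·1]=1.000000
The bounds max(0,m−m')=0 and min(l+m,l−m')=1 give 2 terms
  k=0: (−1)^0·1.0000/(1)·0.3426^2·0.9395^0 = +0.117351
  k=1: (−1)^1·1.0000/(1)·0.3426^0·0.9395^2 = -0.882649
d^1_{0,0}(2.4423) = +0.117351 -0.882649 = -0.765298
|D^1_{0,0}|² = |d^1_{0,0}(β)|² = (-0.765298)² = 0.585681 (the z-rotation phases have unit modulus)

P=0.5857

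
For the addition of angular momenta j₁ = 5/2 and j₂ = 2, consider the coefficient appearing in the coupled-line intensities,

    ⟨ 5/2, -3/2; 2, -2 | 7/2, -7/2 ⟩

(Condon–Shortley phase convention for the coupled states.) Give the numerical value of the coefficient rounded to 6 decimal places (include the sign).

j₁+j₂−J=1  J+j₁−j₂=4  J−j₁+j₂=3  j₁+j₂+J+1=9
(j₁±m₁, j₂±m₂, J±M) = (1,4,0,4,0,7)
P² = 9216
sum k=0..0:
  [0] +1/144 = 1/144
S = 1/144
C² = P²·S² = 4/9 ; C = +0.666667

+√(4/9) = +0.666667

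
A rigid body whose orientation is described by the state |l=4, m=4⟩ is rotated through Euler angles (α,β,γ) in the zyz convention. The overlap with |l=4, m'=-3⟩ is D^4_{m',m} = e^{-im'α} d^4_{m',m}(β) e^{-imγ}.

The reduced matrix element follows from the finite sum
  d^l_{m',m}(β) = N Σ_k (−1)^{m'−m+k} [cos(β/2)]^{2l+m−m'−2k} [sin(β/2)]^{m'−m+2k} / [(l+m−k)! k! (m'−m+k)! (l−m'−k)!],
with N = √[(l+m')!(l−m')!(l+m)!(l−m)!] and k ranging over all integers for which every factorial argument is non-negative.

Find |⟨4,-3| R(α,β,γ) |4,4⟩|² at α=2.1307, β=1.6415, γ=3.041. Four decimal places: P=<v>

First d^4_{-3,4}(β=1.6415), then the phase factors e^{-i(-3)α} and e^{-i(4)γ}:
Half-angle: c=0.681673, s=0.731657. N=√(1·5040·40320·1)=14255.272709
k∈{7} keeps every argument non-negative
  k=7: (−1)^0·14255.2727/(5040)·0.6817^1·0.7317^7 = +0.216409
d^4_{-3,4}(1.6415) = +0.216409
|D^4_{-3,4}|² = |d^4_{-3,4}(β)|² = (+0.216409)² = 0.046833 (the z-rotation phases have unit modulus)

P=0.0468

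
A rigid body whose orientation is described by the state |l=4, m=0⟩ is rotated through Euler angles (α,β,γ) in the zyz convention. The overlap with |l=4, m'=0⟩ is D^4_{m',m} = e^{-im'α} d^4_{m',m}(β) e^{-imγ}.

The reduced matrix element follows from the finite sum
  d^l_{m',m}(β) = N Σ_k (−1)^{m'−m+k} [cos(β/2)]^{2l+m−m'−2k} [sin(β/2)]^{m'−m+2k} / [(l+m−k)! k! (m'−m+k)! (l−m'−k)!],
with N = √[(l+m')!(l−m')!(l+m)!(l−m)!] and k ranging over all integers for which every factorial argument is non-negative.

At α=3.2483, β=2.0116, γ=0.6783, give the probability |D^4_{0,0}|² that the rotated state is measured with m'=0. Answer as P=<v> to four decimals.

D^4_{0,0}(3.2483,2.0116,0.6783) = e^{-i·0·3.2483}·d^4_{0,0}(2.0116)·e^{-i·0·0.6783}. Compute d first:
c=cos(2.011600/2)=0.535413, s=sin(2.011600/2)=0.844591; N=√[24·24·24·24]=576.000000
k∈{0,1,2,3,4} keeps every argument non-negative
  k=0: (−1)^0·576.0000/(576)·0.5354^8·0.8446^0 = +0.006753
  k=1: (−1)^1·576.0000/(36)·0.5354^6·0.8446^2 = -0.268871
  k=2: (−1)^2·576.0000/(16)·0.5354^4·0.8446^4 = +1.505366
  k=3: (−1)^3·576.0000/(36)·0.5354^2·0.8446^6 = -1.664848
  k=4: (−1)^4·576.0000/(576)·0.5354^0·0.8446^8 = +0.258923
d^4_{0,0}(2.0116) = +0.006753 -0.268871 +1.505366 -1.664848 +0.258923 = -0.162678
|D^4_{0,0}|² = |d^4_{0,0}(β)|² = (-0.162678)² = 0.026464 (the z-rotation phases have unit modulus)

P=0.0265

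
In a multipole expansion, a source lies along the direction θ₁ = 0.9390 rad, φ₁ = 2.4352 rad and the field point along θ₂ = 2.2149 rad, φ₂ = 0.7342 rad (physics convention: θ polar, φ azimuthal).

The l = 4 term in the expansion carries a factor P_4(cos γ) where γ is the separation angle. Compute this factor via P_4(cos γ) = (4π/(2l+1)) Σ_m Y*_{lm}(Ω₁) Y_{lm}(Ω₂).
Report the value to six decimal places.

-0.184164

Term-by-term m-sum for l=4 (normalisation 4π/9 = 1.396263):
  m=-4: Y*=-0.17837 - 0.05832j  Y=-0.17715 - 0.03680j  product 0.02945 + 0.01690j
  m=-3: Y*=0.20251 + 0.33150j  Y=0.22697 + 0.31012j  product -0.05684 + 0.13804j
  m=-2: Y*=0.04942 - 0.31013j  Y=0.03332 - 0.32429j  product -0.09893 - 0.02636j
  m=-1: Y*=0.09577 - 0.08172j  Y=0.08026 - 0.07244j  product 0.00177 - 0.01350j
  m=+0: Y*=-0.33913 + 0.00000j  Y=-0.34558 + 0.00000j  product 0.11720 + 0.00000j
  m=+1: Y*=-0.09577 - 0.08172j  Y=-0.08026 - 0.07244j  product 0.00177 + 0.01350j
  m=+2: Y*=0.04942 + 0.31013j  Y=0.03332 + 0.32429j  product -0.09893 + 0.02636j
  m=+3: Y*=-0.20251 + 0.33150j  Y=-0.22697 + 0.31012j  product -0.05684 - 0.13804j
  m=+4: Y*=-0.17837 + 0.05832j  Y=-0.17715 + 0.03680j  product 0.02945 - 0.01690j
Σ over m = -0.13190 + 0.00000j; ×(4π/9) → -0.18416 + 0.00000j. Real part: -0.184164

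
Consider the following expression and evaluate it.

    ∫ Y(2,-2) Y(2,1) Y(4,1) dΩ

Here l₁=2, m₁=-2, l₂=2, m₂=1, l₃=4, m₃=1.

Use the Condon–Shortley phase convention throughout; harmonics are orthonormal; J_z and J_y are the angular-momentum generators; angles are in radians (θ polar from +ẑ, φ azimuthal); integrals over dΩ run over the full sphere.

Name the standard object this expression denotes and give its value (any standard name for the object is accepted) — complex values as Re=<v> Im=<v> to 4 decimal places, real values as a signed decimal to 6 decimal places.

This is a Gaunt coefficient — the integral of a triple product of spherical harmonics over the sphere.
m-sum 0 ✓  L=8 even ✓  0≤4≤4 ✓
Π(2lᵢ+1) = 5×5×9 = 225
triangle coeff Δ(2,2,4) = 1/630
Σ_t [0,0]: t=0:+1/16 = 1/16
(3j)²=2/35 [(2 2 4; 0 0 0)], sign=+1
Σ_t [0,0]: t=0:+1/144 = 1/144
(3j)²=1/126 [(2 2 4; -2 1 1)], sign=-1
⇒ 4πI² = 5/49
I = (-1)√(5/49/(4π)) = -0.09011188

Gaunt coefficient, -0.090112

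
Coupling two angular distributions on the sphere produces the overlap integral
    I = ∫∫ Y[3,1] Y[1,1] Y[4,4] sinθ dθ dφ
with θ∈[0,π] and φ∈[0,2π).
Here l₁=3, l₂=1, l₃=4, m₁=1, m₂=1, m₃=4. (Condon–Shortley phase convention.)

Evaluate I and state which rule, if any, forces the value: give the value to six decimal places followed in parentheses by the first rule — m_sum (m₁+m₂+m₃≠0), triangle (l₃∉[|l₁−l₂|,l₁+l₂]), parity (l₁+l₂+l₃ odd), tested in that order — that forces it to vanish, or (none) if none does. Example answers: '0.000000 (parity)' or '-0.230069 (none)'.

Σmᵢ = 6 ≠ 0, so the φ-integral vanishes; I = 0

0.000000 (m_sum)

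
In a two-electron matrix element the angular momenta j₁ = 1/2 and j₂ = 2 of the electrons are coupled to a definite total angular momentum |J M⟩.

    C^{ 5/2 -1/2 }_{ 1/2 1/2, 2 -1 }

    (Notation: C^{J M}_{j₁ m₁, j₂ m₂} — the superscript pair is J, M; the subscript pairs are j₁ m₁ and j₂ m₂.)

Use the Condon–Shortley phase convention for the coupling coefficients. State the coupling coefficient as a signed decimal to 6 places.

+√(2/5) ≈ +0.632456

j₁+j₂−J=0  J+j₁−j₂=1  J−j₁+j₂=4  j₁+j₂+J+1=6
(j₁±m₁, j₂±m₂, J±M) = (1,0,1,3,2,3)
P² = 72/5
sum k=0..0:
  [0] +1/6 = 1/6
S = 1/6
C² = P²·S² = 2/5 ; C = +0.632456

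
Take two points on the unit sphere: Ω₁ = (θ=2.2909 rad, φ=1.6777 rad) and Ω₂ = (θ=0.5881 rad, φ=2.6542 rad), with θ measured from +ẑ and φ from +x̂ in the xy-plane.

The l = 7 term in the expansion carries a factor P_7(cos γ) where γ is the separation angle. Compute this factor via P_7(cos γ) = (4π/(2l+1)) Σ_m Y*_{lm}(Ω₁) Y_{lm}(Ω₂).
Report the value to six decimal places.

Term-by-term m-sum for l=7 (normalisation 4π/15 = 0.837758):
  term(m=-7) = +0.000467-0.000288i   from Y*(Ω₁)=+0.046157-0.049713i, Y(Ω₂)=+0.007795+0.002159i
  term(m=-6) = -0.009210-0.004159i   from Y*(Ω₁)=+0.178411+0.133229i, Y(Ω₂)=-0.044319+0.009782i
  term(m=-5) = +0.010704+0.062316i   from Y*(Ω₁)=-0.208824+0.352742i, Y(Ω₂)=+0.117513-0.099914i
  term(m=-4) = +0.102707-0.098483i   from Y*(Ω₁)=-0.373181-0.170073i, Y(Ω₂)=-0.128302+0.322372i
  term(m=-3) = -0.030109-0.006483i   from Y*(Ω₁)=+0.019895-0.059892i, Y(Ω₂)=-0.052905-0.485155i
  term(m=-2) = -0.037229-0.092616i   from Y*(Ω₁)=-0.330049-0.071662i, Y(Ω₂)=+0.165904+0.244590i
  term(m=-1) = +0.028384-0.042002i   from Y*(Ω₁)=+0.023688-0.220736i, Y(Ω₂)=+0.201756+0.106939i
  term(m=+0) = +0.106737+0.000000i   from Y*(Ω₁)=-0.279603-0.000000i, Y(Ω₂)=-0.381744+0.000000i
  term(m=+1) = +0.028384+0.042002i   from Y*(Ω₁)=-0.023688-0.220736i, Y(Ω₂)=-0.201756+0.106939i
  term(m=+2) = -0.037229+0.092616i   from Y*(Ω₁)=-0.330049+0.071662i, Y(Ω₂)=+0.165904-0.244590i
  term(m=+3) = -0.030109+0.006483i   from Y*(Ω₁)=-0.019895-0.059892i, Y(Ω₂)=+0.052905-0.485155i
  term(m=+4) = +0.102707+0.098483i   from Y*(Ω₁)=-0.373181+0.170073i, Y(Ω₂)=-0.128302-0.322372i
  term(m=+5) = +0.010704-0.062316i   from Y*(Ω₁)=+0.208824+0.352742i, Y(Ω₂)=-0.117513-0.099914i
  term(m=+6) = -0.009210+0.004159i   from Y*(Ω₁)=+0.178411-0.133229i, Y(Ω₂)=-0.044319-0.009782i
  term(m=+7) = +0.000467+0.000288i   from Y*(Ω₁)=-0.046157-0.049713i, Y(Ω₂)=-0.007795+0.002159i
Σ over m = +0.238165-0.000000i; ×(4π/15) → +0.199524-0.000000i. Real part: 0.199524

0.199524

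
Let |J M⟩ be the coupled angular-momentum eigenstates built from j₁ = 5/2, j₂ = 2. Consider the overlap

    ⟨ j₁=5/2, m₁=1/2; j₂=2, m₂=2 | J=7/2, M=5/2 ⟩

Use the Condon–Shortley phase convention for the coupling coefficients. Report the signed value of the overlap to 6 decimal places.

j₁+j₂−J=1  J+j₁−j₂=4  J−j₁+j₂=3  j₁+j₂+J+1=9
(j₁±m₁, j₂±m₂, J±M) = (3,2,4,0,6,1)
P² = 4608/7
sum k=1..1:
  [1] −1/36 = -1/36
S = -1/36
C² = P²·S² = 32/63 ; C = -0.712697

−√(32/63) = -0.712697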